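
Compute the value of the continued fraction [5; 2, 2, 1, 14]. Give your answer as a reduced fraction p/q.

a_0 = 5: 5/1
a_1 = 2: 11/2
a_2 = 2: 27/5
a_3 = 1: 38/7
a_4 = 14: 559/103

559/103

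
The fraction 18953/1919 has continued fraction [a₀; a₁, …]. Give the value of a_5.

⌊18953/1919⌋ = 9, remainder 1682
⌊1919/1682⌋ = 1, remainder 237
⌊1682/237⌋ = 7, remainder 23
⌊237/23⌋ = 10, remainder 7
⌊23/7⌋ = 3, remainder 2
⌊7/2⌋ = 3, remainder 1

3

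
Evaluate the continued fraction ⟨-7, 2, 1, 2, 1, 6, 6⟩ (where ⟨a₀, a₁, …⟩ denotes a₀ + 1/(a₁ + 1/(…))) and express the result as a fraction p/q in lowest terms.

Work from the innermost term outward:
Start with 6.
6 + 1/(6/1) = 6 + 1/6 = 37/6
1 + 1/(37/6) = 1 + 6/37 = 43/37
2 + 1/(43/37) = 2 + 37/43 = 123/43
1 + 1/(123/43) = 1 + 43/123 = 166/123
2 + 1/(166/123) = 2 + 123/166 = 455/166
-7 + 1/(455/166) = -7 + 166/455 = -3019/455

-3019/455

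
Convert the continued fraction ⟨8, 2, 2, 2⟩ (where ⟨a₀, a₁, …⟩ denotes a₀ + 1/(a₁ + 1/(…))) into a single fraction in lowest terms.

101/12

Start with 2.
2 + 1/(2/1) = 2 + 1/2 = 5/2
2 + 1/(5/2) = 2 + 2/5 = 12/5
8 + 1/(12/5) = 8 + 5/12 = 101/12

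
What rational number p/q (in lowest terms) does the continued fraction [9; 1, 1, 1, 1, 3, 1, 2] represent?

Use the convergent recurrence hₖ = aₖ·hₖ₋₁ + hₖ₋₂ (and likewise for the denominators kₖ):
a_0 = 9: 9/1
a_1 = 1: 10/1
a_2 = 1: 19/2
a_3 = 1: 29/3
a_4 = 1: 48/5
a_5 = 3: 173/18
a_6 = 1: 221/23
a_7 = 2: 615/64

615/64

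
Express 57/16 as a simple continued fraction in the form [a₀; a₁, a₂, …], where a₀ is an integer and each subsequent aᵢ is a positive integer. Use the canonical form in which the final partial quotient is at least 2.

57 ÷ 16 → quotient 3, remainder 9
16 ÷ 9 → quotient 1, remainder 7
9 ÷ 7 → quotient 1, remainder 2
7 ÷ 2 → quotient 3, remainder 1
2 ÷ 1 → quotient 2, remainder 0

[3; 1, 1, 3, 2]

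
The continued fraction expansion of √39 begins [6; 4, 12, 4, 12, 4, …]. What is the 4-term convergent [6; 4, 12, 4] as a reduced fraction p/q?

Start with 4.
12 + 1/(4/1) = 12 + 1/4 = 49/4
4 + 1/(49/4) = 4 + 4/49 = 200/49
6 + 1/(200/49) = 6 + 49/200 = 1249/200

1249/200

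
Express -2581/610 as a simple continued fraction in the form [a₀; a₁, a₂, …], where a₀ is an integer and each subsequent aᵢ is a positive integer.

[-5; 1, 3, 3, 15, 3]

-2581 ÷ 610 → quotient -5, remainder 469
610 ÷ 469 → quotient 1, remainder 141
469 ÷ 141 → quotient 3, remainder 46
141 ÷ 46 → quotient 3, remainder 3
46 ÷ 3 → quotient 15, remainder 1
3 ÷ 1 → quotient 3, remainder 0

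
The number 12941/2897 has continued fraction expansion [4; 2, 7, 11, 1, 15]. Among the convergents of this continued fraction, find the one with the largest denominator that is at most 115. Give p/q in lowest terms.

List convergents until the denominator exceeds the bound:
a_0 = 4: 4/1  (≤ bound)
a_1 = 2: 9/2  (≤ bound)
a_2 = 7: 67/15  (≤ bound)
a_3 = 11: 746/167  (> 115, stop)

67/15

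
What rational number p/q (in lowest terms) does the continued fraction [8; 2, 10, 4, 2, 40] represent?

66169/7806

Build up convergents one term at a time:
a_0 = 8: 8/1
a_1 = 2: 17/2
a_2 = 10: 178/21
a_3 = 4: 729/86
a_4 = 2: 1636/193
a_5 = 40: 66169/7806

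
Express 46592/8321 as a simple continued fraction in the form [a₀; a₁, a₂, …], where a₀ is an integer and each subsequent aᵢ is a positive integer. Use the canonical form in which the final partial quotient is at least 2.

[5; 1, 1, 2, 59, 28]

46592 = 5·8321 + 4987, so a_0 = 5
8321 = 1·4987 + 3334, so a_1 = 1
4987 = 1·3334 + 1653, so a_2 = 1
3334 = 2·1653 + 28, so a_3 = 2
1653 = 59·28 + 1, so a_4 = 59
28 = 28·1 + 0, so a_5 = 28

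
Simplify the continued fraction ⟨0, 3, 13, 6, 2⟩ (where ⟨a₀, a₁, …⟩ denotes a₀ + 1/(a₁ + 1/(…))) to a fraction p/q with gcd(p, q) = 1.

171/526

Start with 2.
6 + 1/(2/1) = 6 + 1/2 = 13/2
13 + 1/(13/2) = 13 + 2/13 = 171/13
3 + 1/(171/13) = 3 + 13/171 = 526/171
0 + 1/(526/171) = 0 + 171/526 = 171/526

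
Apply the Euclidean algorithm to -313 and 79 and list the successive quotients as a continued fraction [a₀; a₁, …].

-313 ÷ 79 → quotient -4, remainder 3
79 ÷ 3 → quotient 26, remainder 1
3 ÷ 1 → quotient 3, remainder 0

[-4; 26, 3]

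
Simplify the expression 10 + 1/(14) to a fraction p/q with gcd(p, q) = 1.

141/14

Start with 14.
10 + 1/(14/1) = 10 + 1/14 = 141/14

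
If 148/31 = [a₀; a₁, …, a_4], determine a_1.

148 ÷ 31 → quotient 4, remainder 24
31 ÷ 24 → quotient 1, remainder 7

1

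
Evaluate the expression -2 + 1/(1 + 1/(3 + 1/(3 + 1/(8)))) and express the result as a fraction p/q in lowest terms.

Start with 8.
3 + 1/(8/1) = 3 + 1/8 = 25/8
3 + 1/(25/8) = 3 + 8/25 = 83/25
1 + 1/(83/25) = 1 + 25/83 = 108/83
-2 + 1/(108/83) = -2 + 83/108 = -133/108

-133/108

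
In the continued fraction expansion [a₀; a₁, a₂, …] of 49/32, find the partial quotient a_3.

7

49 = 1·32 + 17, so a_0 = 1
32 = 1·17 + 15, so a_1 = 1
17 = 1·15 + 2, so a_2 = 1
15 = 7·2 + 1, so a_3 = 7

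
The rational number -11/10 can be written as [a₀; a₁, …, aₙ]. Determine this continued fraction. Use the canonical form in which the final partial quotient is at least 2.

[-2; 1, 9]

Run the Euclidean algorithm, recording each quotient:
-11 = -2·10 + 9, so a_0 = -2
10 = 1·9 + 1, so a_1 = 1
9 = 9·1 + 0, so a_2 = 9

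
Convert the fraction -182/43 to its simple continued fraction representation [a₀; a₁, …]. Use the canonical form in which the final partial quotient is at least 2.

[-5; 1, 3, 3, 3]

Repeatedly divide and take the remainder:
-182 ÷ 43 → quotient -5, remainder 33
43 ÷ 33 → quotient 1, remainder 10
33 ÷ 10 → quotient 3, remainder 3
10 ÷ 3 → quotient 3, remainder 1
3 ÷ 1 → quotient 3, remainder 0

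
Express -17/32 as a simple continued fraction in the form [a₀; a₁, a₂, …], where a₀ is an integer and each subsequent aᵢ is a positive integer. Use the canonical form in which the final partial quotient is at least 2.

[-1; 2, 7, 2]

-17 = -1·32 + 15, so a_0 = -1
32 = 2·15 + 2, so a_1 = 2
15 = 7·2 + 1, so a_2 = 7
2 = 2·1 + 0, so a_3 = 2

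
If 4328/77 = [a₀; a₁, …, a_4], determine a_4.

⌊4328/77⌋ = 56, remainder 16
⌊77/16⌋ = 4, remainder 13
⌊16/13⌋ = 1, remainder 3
⌊13/3⌋ = 4, remainder 1
⌊3/1⌋ = 3, remainder 0

3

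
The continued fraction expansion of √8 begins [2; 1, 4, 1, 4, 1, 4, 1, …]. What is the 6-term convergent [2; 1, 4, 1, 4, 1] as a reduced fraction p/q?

a_0 = 2: 2/1
a_1 = 1: 3/1
a_2 = 4: 14/5
a_3 = 1: 17/6
a_4 = 4: 82/29
a_5 = 1: 99/35

99/35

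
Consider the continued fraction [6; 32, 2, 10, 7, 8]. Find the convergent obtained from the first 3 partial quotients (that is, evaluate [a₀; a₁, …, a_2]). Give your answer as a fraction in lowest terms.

392/65

a_0 = 6: 6/1
a_1 = 32: 193/32
a_2 = 2: 392/65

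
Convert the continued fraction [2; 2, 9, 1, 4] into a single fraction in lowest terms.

255/103

a_0 = 2: 2/1
a_1 = 2: 5/2
a_2 = 9: 47/19
a_3 = 1: 52/21
a_4 = 4: 255/103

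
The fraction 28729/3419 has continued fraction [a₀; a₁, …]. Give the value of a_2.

Apply division with remainder until the remainder is 0:
28729 ÷ 3419 → quotient 8, remainder 1377
3419 ÷ 1377 → quotient 2, remainder 665
1377 ÷ 665 → quotient 2, remainder 47

2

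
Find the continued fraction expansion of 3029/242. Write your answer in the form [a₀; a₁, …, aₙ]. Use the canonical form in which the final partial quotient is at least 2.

Repeatedly divide and take the remainder:
3029 ÷ 242 → quotient 12, remainder 125
242 ÷ 125 → quotient 1, remainder 117
125 ÷ 117 → quotient 1, remainder 8
117 ÷ 8 → quotient 14, remainder 5
8 ÷ 5 → quotient 1, remainder 3
5 ÷ 3 → quotient 1, remainder 2
3 ÷ 2 → quotient 1, remainder 1
2 ÷ 1 → quotient 2, remainder 0

[12; 1, 1, 14, 1, 1, 1, 2]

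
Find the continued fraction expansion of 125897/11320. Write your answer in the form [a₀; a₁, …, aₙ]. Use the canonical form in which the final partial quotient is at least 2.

⌊125897/11320⌋ = 11, remainder 1377
⌊11320/1377⌋ = 8, remainder 304
⌊1377/304⌋ = 4, remainder 161
⌊304/161⌋ = 1, remainder 143
⌊161/143⌋ = 1, remainder 18
⌊143/18⌋ = 7, remainder 17
⌊18/17⌋ = 1, remainder 1
⌊17/1⌋ = 17, remainder 0

[11; 8, 4, 1, 1, 7, 1, 17]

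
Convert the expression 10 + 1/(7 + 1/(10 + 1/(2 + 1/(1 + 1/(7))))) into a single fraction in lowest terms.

Starting at the tail and folding back:
Start with 7.
1 + 1/(7/1) = 1 + 1/7 = 8/7
2 + 1/(8/7) = 2 + 7/8 = 23/8
10 + 1/(23/8) = 10 + 8/23 = 238/23
7 + 1/(238/23) = 7 + 23/238 = 1689/238
10 + 1/(1689/238) = 10 + 238/1689 = 17128/1689

17128/1689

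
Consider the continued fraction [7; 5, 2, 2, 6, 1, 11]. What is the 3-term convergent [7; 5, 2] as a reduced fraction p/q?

79/11

a_0 = 7: 7/1
a_1 = 5: 36/5
a_2 = 2: 79/11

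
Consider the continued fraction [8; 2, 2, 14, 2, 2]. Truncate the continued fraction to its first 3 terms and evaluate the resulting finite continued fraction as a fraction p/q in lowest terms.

42/5

Work from the innermost term outward:
Start with 2.
2 + 1/(2/1) = 2 + 1/2 = 5/2
8 + 1/(5/2) = 8 + 2/5 = 42/5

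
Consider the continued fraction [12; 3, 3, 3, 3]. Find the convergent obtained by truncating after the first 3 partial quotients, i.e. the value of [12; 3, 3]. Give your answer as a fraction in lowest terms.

a_0 = 12: 12/1
a_1 = 3: 37/3
a_2 = 3: 123/10

123/10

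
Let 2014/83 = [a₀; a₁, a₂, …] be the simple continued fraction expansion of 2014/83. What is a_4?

2

⌊2014/83⌋ = 24, remainder 22
⌊83/22⌋ = 3, remainder 17
⌊22/17⌋ = 1, remainder 5
⌊17/5⌋ = 3, remainder 2
⌊5/2⌋ = 2, remainder 1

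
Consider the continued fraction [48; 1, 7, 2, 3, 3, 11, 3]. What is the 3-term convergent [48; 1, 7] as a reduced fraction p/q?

Build up convergents one term at a time:
a_0 = 48: 48/1
a_1 = 1: 49/1
a_2 = 7: 391/8

391/8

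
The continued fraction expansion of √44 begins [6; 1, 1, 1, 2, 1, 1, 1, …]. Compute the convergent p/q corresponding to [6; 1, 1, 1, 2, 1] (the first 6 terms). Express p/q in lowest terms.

Start with 1.
2 + 1/(1/1) = 2 + 1/1 = 3/1
1 + 1/(3/1) = 1 + 1/3 = 4/3
1 + 1/(4/3) = 1 + 3/4 = 7/4
1 + 1/(7/4) = 1 + 4/7 = 11/7
6 + 1/(11/7) = 6 + 7/11 = 73/11

73/11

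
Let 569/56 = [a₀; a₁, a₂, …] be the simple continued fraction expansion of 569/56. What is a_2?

4

569 ÷ 56 → quotient 10, remainder 9
56 ÷ 9 → quotient 6, remainder 2
9 ÷ 2 → quotient 4, remainder 1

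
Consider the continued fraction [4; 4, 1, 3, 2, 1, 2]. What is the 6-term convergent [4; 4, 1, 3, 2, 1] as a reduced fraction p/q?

261/62

Starting at the tail and folding back:
Start with 1.
2 + 1/(1/1) = 2 + 1/1 = 3/1
3 + 1/(3/1) = 3 + 1/3 = 10/3
1 + 1/(10/3) = 1 + 3/10 = 13/10
4 + 1/(13/10) = 4 + 10/13 = 62/13
4 + 1/(62/13) = 4 + 13/62 = 261/62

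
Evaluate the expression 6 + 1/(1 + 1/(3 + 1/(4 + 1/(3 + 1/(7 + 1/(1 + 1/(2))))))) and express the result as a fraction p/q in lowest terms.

8901/1316

a_0 = 6: 6/1
a_1 = 1: 7/1
a_2 = 3: 27/4
a_3 = 4: 115/17
a_4 = 3: 372/55
a_5 = 7: 2719/402
a_6 = 1: 3091/457
a_7 = 2: 8901/1316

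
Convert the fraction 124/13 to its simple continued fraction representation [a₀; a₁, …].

⌊124/13⌋ = 9, remainder 7
⌊13/7⌋ = 1, remainder 6
⌊7/6⌋ = 1, remainder 1
⌊6/1⌋ = 6, remainder 0

[9; 1, 1, 6]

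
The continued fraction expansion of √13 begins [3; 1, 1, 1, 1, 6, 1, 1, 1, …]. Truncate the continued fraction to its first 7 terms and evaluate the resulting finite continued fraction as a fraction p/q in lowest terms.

137/38

a_0 = 3: 3/1
a_1 = 1: 4/1
a_2 = 1: 7/2
a_3 = 1: 11/3
a_4 = 1: 18/5
a_5 = 6: 119/33
a_6 = 1: 137/38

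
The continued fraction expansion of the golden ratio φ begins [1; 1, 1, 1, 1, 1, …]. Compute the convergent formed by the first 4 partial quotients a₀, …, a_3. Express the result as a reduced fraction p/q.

5/3

Start with 1.
1 + 1/(1/1) = 1 + 1/1 = 2/1
1 + 1/(2/1) = 1 + 1/2 = 3/2
1 + 1/(3/2) = 1 + 2/3 = 5/3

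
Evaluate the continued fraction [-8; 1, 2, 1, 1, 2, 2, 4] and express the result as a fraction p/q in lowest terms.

-1383/190

a_0 = -8: -8/1
a_1 = 1: -7/1
a_2 = 2: -22/3
a_3 = 1: -29/4
a_4 = 1: -51/7
a_5 = 2: -131/18
a_6 = 2: -313/43
a_7 = 4: -1383/190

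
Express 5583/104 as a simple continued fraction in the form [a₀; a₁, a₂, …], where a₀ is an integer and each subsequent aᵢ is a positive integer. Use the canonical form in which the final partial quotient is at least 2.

[53; 1, 2, 6, 1, 1, 2]

Apply division with remainder until the remainder is 0:
5583 = 53·104 + 71, so a_0 = 53
104 = 1·71 + 33, so a_1 = 1
71 = 2·33 + 5, so a_2 = 2
33 = 6·5 + 3, so a_3 = 6
5 = 1·3 + 2, so a_4 = 1
3 = 1·2 + 1, so a_5 = 1
2 = 2·1 + 0, so a_6 = 2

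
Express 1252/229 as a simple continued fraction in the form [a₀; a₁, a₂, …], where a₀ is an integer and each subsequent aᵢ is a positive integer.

1252 = 5·229 + 107, so a_0 = 5
229 = 2·107 + 15, so a_1 = 2
107 = 7·15 + 2, so a_2 = 7
15 = 7·2 + 1, so a_3 = 7
2 = 2·1 + 0, so a_4 = 2

[5; 2, 7, 7, 2]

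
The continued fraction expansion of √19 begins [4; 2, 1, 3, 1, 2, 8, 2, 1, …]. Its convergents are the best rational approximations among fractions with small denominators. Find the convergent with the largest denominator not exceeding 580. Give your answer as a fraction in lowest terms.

1421/326

List convergents until the denominator exceeds the bound:
a_0 = 4: 4/1  (≤ bound)
a_1 = 2: 9/2  (≤ bound)
a_2 = 1: 13/3  (≤ bound)
a_3 = 3: 48/11  (≤ bound)
a_4 = 1: 61/14  (≤ bound)
a_5 = 2: 170/39  (≤ bound)
a_6 = 8: 1421/326  (≤ bound)
a_7 = 2: 3012/691  (> 580, stop)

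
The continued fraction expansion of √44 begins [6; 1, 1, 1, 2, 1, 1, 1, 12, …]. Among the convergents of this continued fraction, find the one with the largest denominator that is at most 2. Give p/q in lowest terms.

13/2

List convergents until the denominator exceeds the bound:
a_0 = 6: 6/1  (≤ bound)
a_1 = 1: 7/1  (≤ bound)
a_2 = 1: 13/2  (≤ bound)
a_3 = 1: 20/3  (> 2, stop)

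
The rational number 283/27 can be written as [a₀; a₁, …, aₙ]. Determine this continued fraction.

[10; 2, 13]

Apply division with remainder until the remainder is 0:
283 ÷ 27 → quotient 10, remainder 13
27 ÷ 13 → quotient 2, remainder 1
13 ÷ 1 → quotient 13, remainder 0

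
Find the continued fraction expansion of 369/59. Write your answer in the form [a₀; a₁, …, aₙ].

369 = 6·59 + 15, so a_0 = 6
59 = 3·15 + 14, so a_1 = 3
15 = 1·14 + 1, so a_2 = 1
14 = 14·1 + 0, so a_3 = 14

[6; 3, 1, 14]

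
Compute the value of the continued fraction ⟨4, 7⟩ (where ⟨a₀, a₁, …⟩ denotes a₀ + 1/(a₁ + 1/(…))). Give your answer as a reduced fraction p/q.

Start with 7.
4 + 1/(7/1) = 4 + 1/7 = 29/7

29/7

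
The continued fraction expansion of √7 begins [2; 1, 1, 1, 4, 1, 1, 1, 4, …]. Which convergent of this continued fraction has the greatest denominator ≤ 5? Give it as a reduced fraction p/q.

8/3

a_0 = 2: 2/1  (≤ bound)
a_1 = 1: 3/1  (≤ bound)
a_2 = 1: 5/2  (≤ bound)
a_3 = 1: 8/3  (≤ bound)
a_4 = 4: 37/14  (> 5, stop)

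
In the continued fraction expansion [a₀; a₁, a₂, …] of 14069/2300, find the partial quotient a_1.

8

Run the Euclidean algorithm, recording each quotient:
⌊14069/2300⌋ = 6, remainder 269
⌊2300/269⌋ = 8, remainder 148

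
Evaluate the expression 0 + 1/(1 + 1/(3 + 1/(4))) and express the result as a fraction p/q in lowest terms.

a_0 = 0: 0/1
a_1 = 1: 1/1
a_2 = 3: 3/4
a_3 = 4: 13/17

13/17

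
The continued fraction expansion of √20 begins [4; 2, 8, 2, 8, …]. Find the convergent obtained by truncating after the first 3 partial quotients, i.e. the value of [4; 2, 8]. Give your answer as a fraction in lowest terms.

76/17

a_0 = 4: 4/1
a_1 = 2: 9/2
a_2 = 8: 76/17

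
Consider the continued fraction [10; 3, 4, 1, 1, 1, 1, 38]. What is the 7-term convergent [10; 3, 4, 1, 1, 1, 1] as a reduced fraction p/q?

Starting at the tail and folding back:
Start with 1.
1 + 1/(1/1) = 1 + 1/1 = 2/1
1 + 1/(2/1) = 1 + 1/2 = 3/2
1 + 1/(3/2) = 1 + 2/3 = 5/3
4 + 1/(5/3) = 4 + 3/5 = 23/5
3 + 1/(23/5) = 3 + 5/23 = 74/23
10 + 1/(74/23) = 10 + 23/74 = 763/74

763/74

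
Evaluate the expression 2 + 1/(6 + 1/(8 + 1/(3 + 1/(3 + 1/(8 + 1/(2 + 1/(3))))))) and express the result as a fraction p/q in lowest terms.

Work from the innermost term outward:
Start with 3.
2 + 1/(3/1) = 2 + 1/3 = 7/3
8 + 1/(7/3) = 8 + 3/7 = 59/7
3 + 1/(59/7) = 3 + 7/59 = 184/59
3 + 1/(184/59) = 3 + 59/184 = 611/184
8 + 1/(611/184) = 8 + 184/611 = 5072/611
6 + 1/(5072/611) = 6 + 611/5072 = 31043/5072
2 + 1/(31043/5072) = 2 + 5072/31043 = 67158/31043

67158/31043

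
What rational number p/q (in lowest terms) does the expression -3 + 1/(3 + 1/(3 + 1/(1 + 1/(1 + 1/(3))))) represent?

Compute successive convergents:
a_0 = -3: -3/1
a_1 = 3: -8/3
a_2 = 3: -27/10
a_3 = 1: -35/13
a_4 = 1: -62/23
a_5 = 3: -221/82

-221/82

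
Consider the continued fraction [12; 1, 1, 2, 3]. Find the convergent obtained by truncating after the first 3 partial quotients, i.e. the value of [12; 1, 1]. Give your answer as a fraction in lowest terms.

25/2

Start with 1.
1 + 1/(1/1) = 1 + 1/1 = 2/1
12 + 1/(2/1) = 12 + 1/2 = 25/2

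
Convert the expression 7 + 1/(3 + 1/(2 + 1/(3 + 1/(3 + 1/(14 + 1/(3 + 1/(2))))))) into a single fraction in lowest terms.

Compute successive convergents:
a_0 = 7: 7/1
a_1 = 3: 22/3
a_2 = 2: 51/7
a_3 = 3: 175/24
a_4 = 3: 576/79
a_5 = 14: 8239/1130
a_6 = 3: 25293/3469
a_7 = 2: 58825/8068

58825/8068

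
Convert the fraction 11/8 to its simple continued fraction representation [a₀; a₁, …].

[1; 2, 1, 2]

Run the Euclidean algorithm, recording each quotient:
⌊11/8⌋ = 1, remainder 3
⌊8/3⌋ = 2, remainder 2
⌊3/2⌋ = 1, remainder 1
⌊2/1⌋ = 2, remainder 0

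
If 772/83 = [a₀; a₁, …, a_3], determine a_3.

772 = 9·83 + 25, so a_0 = 9
83 = 3·25 + 8, so a_1 = 3
25 = 3·8 + 1, so a_2 = 3
8 = 8·1 + 0, so a_3 = 8

8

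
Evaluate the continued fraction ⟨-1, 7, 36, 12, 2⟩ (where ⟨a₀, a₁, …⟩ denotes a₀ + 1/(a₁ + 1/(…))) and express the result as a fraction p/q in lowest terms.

-5437/6339

Use the convergent recurrence hₖ = aₖ·hₖ₋₁ + hₖ₋₂ (and likewise for the denominators kₖ):
a_0 = -1: -1/1
a_1 = 7: -6/7
a_2 = 36: -217/253
a_3 = 12: -2610/3043
a_4 = 2: -5437/6339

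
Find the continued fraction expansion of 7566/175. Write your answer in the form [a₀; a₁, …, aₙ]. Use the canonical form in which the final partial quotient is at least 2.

[43; 4, 3, 1, 2, 1, 2]

⌊7566/175⌋ = 43, remainder 41
⌊175/41⌋ = 4, remainder 11
⌊41/11⌋ = 3, remainder 8
⌊11/8⌋ = 1, remainder 3
⌊8/3⌋ = 2, remainder 2
⌊3/2⌋ = 1, remainder 1
⌊2/1⌋ = 2, remainder 0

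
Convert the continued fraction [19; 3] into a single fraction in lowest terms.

Work from the innermost term outward:
Start with 3.
19 + 1/(3/1) = 19 + 1/3 = 58/3

58/3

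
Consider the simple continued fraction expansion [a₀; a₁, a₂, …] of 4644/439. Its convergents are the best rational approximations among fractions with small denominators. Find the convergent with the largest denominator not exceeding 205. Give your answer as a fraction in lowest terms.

1481/140

a_0 = 10: 10/1  (≤ bound)
a_1 = 1: 11/1  (≤ bound)
a_2 = 1: 21/2  (≤ bound)
a_3 = 2: 53/5  (≤ bound)
a_4 = 1: 74/7  (≤ bound)
a_5 = 2: 201/19  (≤ bound)
a_6 = 7: 1481/140  (≤ bound)
a_7 = 3: 4644/439  (> 205, stop)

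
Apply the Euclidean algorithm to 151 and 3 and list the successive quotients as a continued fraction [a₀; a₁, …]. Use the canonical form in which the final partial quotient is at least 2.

[50; 3]

⌊151/3⌋ = 50, remainder 1
⌊3/1⌋ = 3, remainder 0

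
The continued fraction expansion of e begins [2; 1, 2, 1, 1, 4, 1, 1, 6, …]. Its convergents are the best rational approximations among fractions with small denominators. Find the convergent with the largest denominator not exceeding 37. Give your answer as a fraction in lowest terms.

List convergents until the denominator exceeds the bound:
a_0 = 2: 2/1  (≤ bound)
a_1 = 1: 3/1  (≤ bound)
a_2 = 2: 8/3  (≤ bound)
a_3 = 1: 11/4  (≤ bound)
a_4 = 1: 19/7  (≤ bound)
a_5 = 4: 87/32  (≤ bound)
a_6 = 1: 106/39  (> 37, stop)

87/32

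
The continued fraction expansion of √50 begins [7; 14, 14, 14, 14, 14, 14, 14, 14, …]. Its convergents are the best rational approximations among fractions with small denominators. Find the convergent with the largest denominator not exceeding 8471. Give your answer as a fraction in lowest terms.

19601/2772

a_0 = 7: 7/1  (≤ bound)
a_1 = 14: 99/14  (≤ bound)
a_2 = 14: 1393/197  (≤ bound)
a_3 = 14: 19601/2772  (≤ bound)
a_4 = 14: 275807/39005  (> 8471, stop)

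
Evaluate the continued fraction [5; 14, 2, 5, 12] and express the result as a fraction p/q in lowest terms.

a_0 = 5: 5/1
a_1 = 14: 71/14
a_2 = 2: 147/29
a_3 = 5: 806/159
a_4 = 12: 9819/1937

9819/1937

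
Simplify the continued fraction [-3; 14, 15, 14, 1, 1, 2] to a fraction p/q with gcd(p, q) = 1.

Build up convergents one term at a time:
a_0 = -3: -3/1
a_1 = 14: -41/14
a_2 = 15: -618/211
a_3 = 14: -8693/2968
a_4 = 1: -9311/3179
a_5 = 1: -18004/6147
a_6 = 2: -45319/15473

-45319/15473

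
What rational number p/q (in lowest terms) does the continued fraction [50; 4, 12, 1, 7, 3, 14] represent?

Start with 14.
3 + 1/(14/1) = 3 + 1/14 = 43/14
7 + 1/(43/14) = 7 + 14/43 = 315/43
1 + 1/(315/43) = 1 + 43/315 = 358/315
12 + 1/(358/315) = 12 + 315/358 = 4611/358
4 + 1/(4611/358) = 4 + 358/4611 = 18802/4611
50 + 1/(18802/4611) = 50 + 4611/18802 = 944711/18802

944711/18802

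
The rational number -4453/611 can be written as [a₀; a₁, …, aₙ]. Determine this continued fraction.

-4453 = -8·611 + 435, so a_0 = -8
611 = 1·435 + 176, so a_1 = 1
435 = 2·176 + 83, so a_2 = 2
176 = 2·83 + 10, so a_3 = 2
83 = 8·10 + 3, so a_4 = 8
10 = 3·3 + 1, so a_5 = 3
3 = 3·1 + 0, so a_6 = 3

[-8; 1, 2, 2, 8, 3, 3]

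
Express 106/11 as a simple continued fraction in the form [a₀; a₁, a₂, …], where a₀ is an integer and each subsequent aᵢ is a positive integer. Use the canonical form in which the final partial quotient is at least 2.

Apply division with remainder until the remainder is 0:
106 ÷ 11 → quotient 9, remainder 7
11 ÷ 7 → quotient 1, remainder 4
7 ÷ 4 → quotient 1, remainder 3
4 ÷ 3 → quotient 1, remainder 1
3 ÷ 1 → quotient 3, remainder 0

[9; 1, 1, 1, 3]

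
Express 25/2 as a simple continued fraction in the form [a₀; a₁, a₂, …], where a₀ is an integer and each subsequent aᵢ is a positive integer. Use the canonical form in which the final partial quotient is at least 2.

[12; 2]

Run the Euclidean algorithm, recording each quotient:
⌊25/2⌋ = 12, remainder 1
⌊2/1⌋ = 2, remainder 0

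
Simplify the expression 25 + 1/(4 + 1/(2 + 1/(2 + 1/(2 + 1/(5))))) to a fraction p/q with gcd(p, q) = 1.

Start with 5.
2 + 1/(5/1) = 2 + 1/5 = 11/5
2 + 1/(11/5) = 2 + 5/11 = 27/11
2 + 1/(27/11) = 2 + 11/27 = 65/27
4 + 1/(65/27) = 4 + 27/65 = 287/65
25 + 1/(287/65) = 25 + 65/287 = 7240/287

7240/287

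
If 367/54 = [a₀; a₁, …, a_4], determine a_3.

1

367 ÷ 54 → quotient 6, remainder 43
54 ÷ 43 → quotient 1, remainder 11
43 ÷ 11 → quotient 3, remainder 10
11 ÷ 10 → quotient 1, remainder 1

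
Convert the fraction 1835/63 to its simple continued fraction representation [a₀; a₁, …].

[29; 7, 1, 7]

1835 = 29·63 + 8, so a_0 = 29
63 = 7·8 + 7, so a_1 = 7
8 = 1·7 + 1, so a_2 = 1
7 = 7·1 + 0, so a_3 = 7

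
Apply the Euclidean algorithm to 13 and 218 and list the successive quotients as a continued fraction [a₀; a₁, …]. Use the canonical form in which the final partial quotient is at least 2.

13 ÷ 218 → quotient 0, remainder 13
218 ÷ 13 → quotient 16, remainder 10
13 ÷ 10 → quotient 1, remainder 3
10 ÷ 3 → quotient 3, remainder 1
3 ÷ 1 → quotient 3, remainder 0

[0; 16, 1, 3, 3]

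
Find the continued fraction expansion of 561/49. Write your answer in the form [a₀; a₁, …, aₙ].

561 = 11·49 + 22, so a_0 = 11
49 = 2·22 + 5, so a_1 = 2
22 = 4·5 + 2, so a_2 = 4
5 = 2·2 + 1, so a_3 = 2
2 = 2·1 + 0, so a_4 = 2

[11; 2, 4, 2, 2]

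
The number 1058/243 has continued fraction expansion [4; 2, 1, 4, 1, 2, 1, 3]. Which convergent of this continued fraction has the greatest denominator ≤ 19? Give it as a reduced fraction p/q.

a_0 = 4: 4/1  (≤ bound)
a_1 = 2: 9/2  (≤ bound)
a_2 = 1: 13/3  (≤ bound)
a_3 = 4: 61/14  (≤ bound)
a_4 = 1: 74/17  (≤ bound)
a_5 = 2: 209/48  (> 19, stop)

74/17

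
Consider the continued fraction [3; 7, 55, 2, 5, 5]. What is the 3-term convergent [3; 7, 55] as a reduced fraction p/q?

1213/386

Build up convergents one term at a time:
a_0 = 3: 3/1
a_1 = 7: 22/7
a_2 = 55: 1213/386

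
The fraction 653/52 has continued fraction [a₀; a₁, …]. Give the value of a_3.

3

653 ÷ 52 → quotient 12, remainder 29
52 ÷ 29 → quotient 1, remainder 23
29 ÷ 23 → quotient 1, remainder 6
23 ÷ 6 → quotient 3, remainder 5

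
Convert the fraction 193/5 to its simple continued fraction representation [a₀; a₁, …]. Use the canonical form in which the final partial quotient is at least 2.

Run the Euclidean algorithm, recording each quotient:
⌊193/5⌋ = 38, remainder 3
⌊5/3⌋ = 1, remainder 2
⌊3/2⌋ = 1, remainder 1
⌊2/1⌋ = 2, remainder 0

[38; 1, 1, 2]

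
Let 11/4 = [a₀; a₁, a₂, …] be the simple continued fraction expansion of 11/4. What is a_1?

11 ÷ 4 → quotient 2, remainder 3
4 ÷ 3 → quotient 1, remainder 1

1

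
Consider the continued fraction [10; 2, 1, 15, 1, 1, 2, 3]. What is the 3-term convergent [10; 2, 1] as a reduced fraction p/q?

31/3

Compute successive convergents:
a_0 = 10: 10/1
a_1 = 2: 21/2
a_2 = 1: 31/3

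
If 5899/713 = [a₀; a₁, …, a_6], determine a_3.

Apply division with remainder until the remainder is 0:
5899 ÷ 713 → quotient 8, remainder 195
713 ÷ 195 → quotient 3, remainder 128
195 ÷ 128 → quotient 1, remainder 67
128 ÷ 67 → quotient 1, remainder 61

1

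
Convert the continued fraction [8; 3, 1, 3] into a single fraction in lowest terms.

a_0 = 8: 8/1
a_1 = 3: 25/3
a_2 = 1: 33/4
a_3 = 3: 124/15

124/15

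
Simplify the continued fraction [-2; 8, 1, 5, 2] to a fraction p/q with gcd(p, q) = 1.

-217/115

a_0 = -2: -2/1
a_1 = 8: -15/8
a_2 = 1: -17/9
a_3 = 5: -100/53
a_4 = 2: -217/115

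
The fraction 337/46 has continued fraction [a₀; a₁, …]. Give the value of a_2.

15

Run the Euclidean algorithm, recording each quotient:
337 ÷ 46 → quotient 7, remainder 15
46 ÷ 15 → quotient 3, remainder 1
15 ÷ 1 → quotient 15, remainder 0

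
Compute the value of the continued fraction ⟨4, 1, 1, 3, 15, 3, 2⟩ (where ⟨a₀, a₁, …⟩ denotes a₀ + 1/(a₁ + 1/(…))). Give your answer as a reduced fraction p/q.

3487/763

a_0 = 4: 4/1
a_1 = 1: 5/1
a_2 = 1: 9/2
a_3 = 3: 32/7
a_4 = 15: 489/107
a_5 = 3: 1499/328
a_6 = 2: 3487/763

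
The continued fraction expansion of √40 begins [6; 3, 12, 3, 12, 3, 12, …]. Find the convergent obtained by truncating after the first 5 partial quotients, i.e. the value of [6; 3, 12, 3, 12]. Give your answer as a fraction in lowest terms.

a_0 = 6: 6/1
a_1 = 3: 19/3
a_2 = 12: 234/37
a_3 = 3: 721/114
a_4 = 12: 8886/1405

8886/1405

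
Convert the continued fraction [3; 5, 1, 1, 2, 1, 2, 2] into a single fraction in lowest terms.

798/251

a_0 = 3: 3/1
a_1 = 5: 16/5
a_2 = 1: 19/6
a_3 = 1: 35/11
a_4 = 2: 89/28
a_5 = 1: 124/39
a_6 = 2: 337/106
a_7 = 2: 798/251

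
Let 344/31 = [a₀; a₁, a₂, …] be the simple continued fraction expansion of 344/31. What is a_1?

10

⌊344/31⌋ = 11, remainder 3
⌊31/3⌋ = 10, remainder 1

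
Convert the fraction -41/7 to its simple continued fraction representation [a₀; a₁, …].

-41 = -6·7 + 1, so a_0 = -6
7 = 7·1 + 0, so a_1 = 7

[-6; 7]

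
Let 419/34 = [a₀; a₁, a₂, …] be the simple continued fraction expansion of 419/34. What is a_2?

Apply division with remainder until the remainder is 0:
419 = 12·34 + 11, so a_0 = 12
34 = 3·11 + 1, so a_1 = 3
11 = 11·1 + 0, so a_2 = 11

11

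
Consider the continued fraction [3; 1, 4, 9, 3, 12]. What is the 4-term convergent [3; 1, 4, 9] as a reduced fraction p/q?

175/46

Use the convergent recurrence hₖ = aₖ·hₖ₋₁ + hₖ₋₂ (and likewise for the denominators kₖ):
a_0 = 3: 3/1
a_1 = 1: 4/1
a_2 = 4: 19/5
a_3 = 9: 175/46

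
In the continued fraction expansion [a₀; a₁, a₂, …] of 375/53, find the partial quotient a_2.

375 ÷ 53 → quotient 7, remainder 4
53 ÷ 4 → quotient 13, remainder 1
4 ÷ 1 → quotient 4, remainder 0

4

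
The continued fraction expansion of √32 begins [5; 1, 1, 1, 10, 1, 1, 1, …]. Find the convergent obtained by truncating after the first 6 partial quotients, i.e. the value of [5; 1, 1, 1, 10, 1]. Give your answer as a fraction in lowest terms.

a_0 = 5: 5/1
a_1 = 1: 6/1
a_2 = 1: 11/2
a_3 = 1: 17/3
a_4 = 10: 181/32
a_5 = 1: 198/35

198/35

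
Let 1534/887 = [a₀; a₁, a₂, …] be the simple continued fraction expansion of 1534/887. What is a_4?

1534 ÷ 887 → quotient 1, remainder 647
887 ÷ 647 → quotient 1, remainder 240
647 ÷ 240 → quotient 2, remainder 167
240 ÷ 167 → quotient 1, remainder 73
167 ÷ 73 → quotient 2, remainder 21

2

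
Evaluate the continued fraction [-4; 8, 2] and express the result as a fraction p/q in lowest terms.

Starting at the tail and folding back:
Start with 2.
8 + 1/(2/1) = 8 + 1/2 = 17/2
-4 + 1/(17/2) = -4 + 2/17 = -66/17

-66/17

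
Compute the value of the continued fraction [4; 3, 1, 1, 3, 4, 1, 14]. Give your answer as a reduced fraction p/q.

Starting at the tail and folding back:
Start with 14.
1 + 1/(14/1) = 1 + 1/14 = 15/14
4 + 1/(15/14) = 4 + 14/15 = 74/15
3 + 1/(74/15) = 3 + 15/74 = 237/74
1 + 1/(237/74) = 1 + 74/237 = 311/237
1 + 1/(311/237) = 1 + 237/311 = 548/311
3 + 1/(548/311) = 3 + 311/548 = 1955/548
4 + 1/(1955/548) = 4 + 548/1955 = 8368/1955

8368/1955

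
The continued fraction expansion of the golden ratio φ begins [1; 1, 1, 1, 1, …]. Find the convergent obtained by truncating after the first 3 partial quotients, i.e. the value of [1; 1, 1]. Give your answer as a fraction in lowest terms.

3/2

Collapse the nested fraction from the inside out:
Start with 1.
1 + 1/(1/1) = 1 + 1/1 = 2/1
1 + 1/(2/1) = 1 + 1/2 = 3/2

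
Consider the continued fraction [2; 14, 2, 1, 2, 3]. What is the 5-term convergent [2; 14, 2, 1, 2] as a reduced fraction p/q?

Use the convergent recurrence hₖ = aₖ·hₖ₋₁ + hₖ₋₂ (and likewise for the denominators kₖ):
a_0 = 2: 2/1
a_1 = 14: 29/14
a_2 = 2: 60/29
a_3 = 1: 89/43
a_4 = 2: 238/115

238/115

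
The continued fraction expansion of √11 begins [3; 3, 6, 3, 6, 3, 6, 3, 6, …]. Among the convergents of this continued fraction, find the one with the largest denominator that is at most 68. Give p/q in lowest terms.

List convergents until the denominator exceeds the bound:
a_0 = 3: 3/1  (≤ bound)
a_1 = 3: 10/3  (≤ bound)
a_2 = 6: 63/19  (≤ bound)
a_3 = 3: 199/60  (≤ bound)
a_4 = 6: 1257/379  (> 68, stop)

199/60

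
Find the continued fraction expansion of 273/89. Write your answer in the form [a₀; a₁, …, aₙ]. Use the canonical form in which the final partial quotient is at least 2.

[3; 14, 1, 5]

Run the Euclidean algorithm, recording each quotient:
273 = 3·89 + 6, so a_0 = 3
89 = 14·6 + 5, so a_1 = 14
6 = 1·5 + 1, so a_2 = 1
5 = 5·1 + 0, so a_3 = 5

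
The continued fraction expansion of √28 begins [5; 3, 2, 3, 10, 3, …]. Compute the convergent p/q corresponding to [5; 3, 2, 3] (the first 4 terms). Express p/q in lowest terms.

a_0 = 5: 5/1
a_1 = 3: 16/3
a_2 = 2: 37/7
a_3 = 3: 127/24

127/24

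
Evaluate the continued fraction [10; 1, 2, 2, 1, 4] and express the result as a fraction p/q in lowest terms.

503/47

Use the convergent recurrence hₖ = aₖ·hₖ₋₁ + hₖ₋₂ (and likewise for the denominators kₖ):
a_0 = 10: 10/1
a_1 = 1: 11/1
a_2 = 2: 32/3
a_3 = 2: 75/7
a_4 = 1: 107/10
a_5 = 4: 503/47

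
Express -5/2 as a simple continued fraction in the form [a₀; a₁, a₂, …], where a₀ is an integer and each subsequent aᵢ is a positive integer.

Repeatedly divide and take the remainder:
⌊-5/2⌋ = -3, remainder 1
⌊2/1⌋ = 2, remainder 0

[-3; 2]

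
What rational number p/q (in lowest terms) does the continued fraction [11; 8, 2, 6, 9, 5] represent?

Start with 5.
9 + 1/(5/1) = 9 + 1/5 = 46/5
6 + 1/(46/5) = 6 + 5/46 = 281/46
2 + 1/(281/46) = 2 + 46/281 = 608/281
8 + 1/(608/281) = 8 + 281/608 = 5145/608
11 + 1/(5145/608) = 11 + 608/5145 = 57203/5145

57203/5145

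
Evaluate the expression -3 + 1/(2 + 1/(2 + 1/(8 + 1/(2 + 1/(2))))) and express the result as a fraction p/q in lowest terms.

-571/220

Use the convergent recurrence hₖ = aₖ·hₖ₋₁ + hₖ₋₂ (and likewise for the denominators kₖ):
a_0 = -3: -3/1
a_1 = 2: -5/2
a_2 = 2: -13/5
a_3 = 8: -109/42
a_4 = 2: -231/89
a_5 = 2: -571/220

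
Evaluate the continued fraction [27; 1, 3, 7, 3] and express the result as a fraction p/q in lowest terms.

Collapse the nested fraction from the inside out:
Start with 3.
7 + 1/(3/1) = 7 + 1/3 = 22/3
3 + 1/(22/3) = 3 + 3/22 = 69/22
1 + 1/(69/22) = 1 + 22/69 = 91/69
27 + 1/(91/69) = 27 + 69/91 = 2526/91

2526/91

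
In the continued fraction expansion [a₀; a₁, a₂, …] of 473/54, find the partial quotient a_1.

1

Repeatedly divide and take the remainder:
473 = 8·54 + 41, so a_0 = 8
54 = 1·41 + 13, so a_1 = 1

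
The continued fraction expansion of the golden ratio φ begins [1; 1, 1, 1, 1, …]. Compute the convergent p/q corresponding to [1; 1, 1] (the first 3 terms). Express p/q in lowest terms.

3/2

Start with 1.
1 + 1/(1/1) = 1 + 1/1 = 2/1
1 + 1/(2/1) = 1 + 1/2 = 3/2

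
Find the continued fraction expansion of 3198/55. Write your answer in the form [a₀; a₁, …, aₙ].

Repeatedly divide and take the remainder:
3198 = 58·55 + 8, so a_0 = 58
55 = 6·8 + 7, so a_1 = 6
8 = 1·7 + 1, so a_2 = 1
7 = 7·1 + 0, so a_3 = 7

[58; 6, 1, 7]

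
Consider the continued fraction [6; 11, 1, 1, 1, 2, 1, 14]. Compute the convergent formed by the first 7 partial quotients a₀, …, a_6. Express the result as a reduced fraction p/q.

779/128

Start with 1.
2 + 1/(1/1) = 2 + 1/1 = 3/1
1 + 1/(3/1) = 1 + 1/3 = 4/3
1 + 1/(4/3) = 1 + 3/4 = 7/4
1 + 1/(7/4) = 1 + 4/7 = 11/7
11 + 1/(11/7) = 11 + 7/11 = 128/11
6 + 1/(128/11) = 6 + 11/128 = 779/128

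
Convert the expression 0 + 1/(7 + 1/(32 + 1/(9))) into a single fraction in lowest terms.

289/2032

a_0 = 0: 0/1
a_1 = 7: 1/7
a_2 = 32: 32/225
a_3 = 9: 289/2032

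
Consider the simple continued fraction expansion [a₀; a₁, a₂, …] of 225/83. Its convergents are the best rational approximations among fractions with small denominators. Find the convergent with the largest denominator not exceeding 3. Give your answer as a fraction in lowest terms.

8/3

a_0 = 2: 2/1  (≤ bound)
a_1 = 1: 3/1  (≤ bound)
a_2 = 2: 8/3  (≤ bound)
a_3 = 2: 19/7  (> 3, stop)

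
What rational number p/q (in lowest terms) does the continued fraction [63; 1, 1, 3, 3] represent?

Compute successive convergents:
a_0 = 63: 63/1
a_1 = 1: 64/1
a_2 = 1: 127/2
a_3 = 3: 445/7
a_4 = 3: 1462/23

1462/23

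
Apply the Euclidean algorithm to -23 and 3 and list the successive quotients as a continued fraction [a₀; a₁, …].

[-8; 3]

Apply division with remainder until the remainder is 0:
⌊-23/3⌋ = -8, remainder 1
⌊3/1⌋ = 3, remainder 0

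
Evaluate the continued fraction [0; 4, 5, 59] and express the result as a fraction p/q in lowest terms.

296/1243

Compute successive convergents:
a_0 = 0: 0/1
a_1 = 4: 1/4
a_2 = 5: 5/21
a_3 = 59: 296/1243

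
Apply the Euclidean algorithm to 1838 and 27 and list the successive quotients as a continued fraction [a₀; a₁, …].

[68; 13, 2]

⌊1838/27⌋ = 68, remainder 2
⌊27/2⌋ = 13, remainder 1
⌊2/1⌋ = 2, remainder 0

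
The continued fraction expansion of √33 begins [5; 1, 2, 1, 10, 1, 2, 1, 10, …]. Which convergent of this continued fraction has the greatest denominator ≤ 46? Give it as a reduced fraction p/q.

List convergents until the denominator exceeds the bound:
a_0 = 5: 5/1  (≤ bound)
a_1 = 1: 6/1  (≤ bound)
a_2 = 2: 17/3  (≤ bound)
a_3 = 1: 23/4  (≤ bound)
a_4 = 10: 247/43  (≤ bound)
a_5 = 1: 270/47  (> 46, stop)

247/43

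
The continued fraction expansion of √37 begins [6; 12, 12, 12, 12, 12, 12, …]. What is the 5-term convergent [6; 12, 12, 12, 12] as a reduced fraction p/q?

Starting at the tail and folding back:
Start with 12.
12 + 1/(12/1) = 12 + 1/12 = 145/12
12 + 1/(145/12) = 12 + 12/145 = 1752/145
12 + 1/(1752/145) = 12 + 145/1752 = 21169/1752
6 + 1/(21169/1752) = 6 + 1752/21169 = 128766/21169

128766/21169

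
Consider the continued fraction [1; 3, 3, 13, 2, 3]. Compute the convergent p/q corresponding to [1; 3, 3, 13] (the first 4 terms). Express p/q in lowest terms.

Build up convergents one term at a time:
a_0 = 1: 1/1
a_1 = 3: 4/3
a_2 = 3: 13/10
a_3 = 13: 173/133

173/133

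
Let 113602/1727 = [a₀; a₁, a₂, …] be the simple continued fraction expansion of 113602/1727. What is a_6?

11

Repeatedly divide and take the remainder:
113602 ÷ 1727 → quotient 65, remainder 1347
1727 ÷ 1347 → quotient 1, remainder 380
1347 ÷ 380 → quotient 3, remainder 207
380 ÷ 207 → quotient 1, remainder 173
207 ÷ 173 → quotient 1, remainder 34
173 ÷ 34 → quotient 5, remainder 3
34 ÷ 3 → quotient 11, remainder 1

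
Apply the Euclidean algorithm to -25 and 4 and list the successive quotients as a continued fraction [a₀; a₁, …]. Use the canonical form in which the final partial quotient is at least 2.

Run the Euclidean algorithm, recording each quotient:
-25 = -7·4 + 3, so a_0 = -7
4 = 1·3 + 1, so a_1 = 1
3 = 3·1 + 0, so a_2 = 3

[-7; 1, 3]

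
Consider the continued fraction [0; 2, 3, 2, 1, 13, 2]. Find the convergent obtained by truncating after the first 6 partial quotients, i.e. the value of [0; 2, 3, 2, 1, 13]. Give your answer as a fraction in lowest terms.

Start with 13.
1 + 1/(13/1) = 1 + 1/13 = 14/13
2 + 1/(14/13) = 2 + 13/14 = 41/14
3 + 1/(41/14) = 3 + 14/41 = 137/41
2 + 1/(137/41) = 2 + 41/137 = 315/137
0 + 1/(315/137) = 0 + 137/315 = 137/315

137/315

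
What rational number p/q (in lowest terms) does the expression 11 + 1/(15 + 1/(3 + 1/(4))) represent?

2202/199

Start with 4.
3 + 1/(4/1) = 3 + 1/4 = 13/4
15 + 1/(13/4) = 15 + 4/13 = 199/13
11 + 1/(199/13) = 11 + 13/199 = 2202/199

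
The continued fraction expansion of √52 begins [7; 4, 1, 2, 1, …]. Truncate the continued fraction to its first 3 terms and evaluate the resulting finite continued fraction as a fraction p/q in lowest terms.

36/5

Start with 1.
4 + 1/(1/1) = 4 + 1/1 = 5/1
7 + 1/(5/1) = 7 + 1/5 = 36/5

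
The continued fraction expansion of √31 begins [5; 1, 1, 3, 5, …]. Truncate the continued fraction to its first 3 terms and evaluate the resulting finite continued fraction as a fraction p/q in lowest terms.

11/2

Build up convergents one term at a time:
a_0 = 5: 5/1
a_1 = 1: 6/1
a_2 = 1: 11/2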